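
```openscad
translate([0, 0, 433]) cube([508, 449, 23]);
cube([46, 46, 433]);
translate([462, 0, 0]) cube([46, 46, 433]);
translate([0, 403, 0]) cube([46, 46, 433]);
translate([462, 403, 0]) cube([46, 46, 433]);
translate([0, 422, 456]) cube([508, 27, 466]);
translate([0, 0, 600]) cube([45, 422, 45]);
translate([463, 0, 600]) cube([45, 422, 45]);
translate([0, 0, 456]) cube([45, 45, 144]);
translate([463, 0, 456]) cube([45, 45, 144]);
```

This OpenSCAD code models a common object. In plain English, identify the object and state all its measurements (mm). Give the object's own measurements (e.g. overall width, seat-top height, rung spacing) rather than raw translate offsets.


A chair. The seat is a 508×449×23 mm slab with its top at z = 456 mm, on four 46×46 mm corner legs (flush with the seat edges, standing on z = 0). A flat backrest 27 mm thick, 466 mm tall, spans the full seat width and rises from the seat top along its +y edge, rear face flush with the rear of the seat. Two armrests of 45×45 mm section run along each side from the seat's front edge to the front of the backrest, top faces 189 mm above the seat top and outer faces flush with the seat's x-edges; a 45×45 mm post under the front of each armrest stands on the seat at the front corner.


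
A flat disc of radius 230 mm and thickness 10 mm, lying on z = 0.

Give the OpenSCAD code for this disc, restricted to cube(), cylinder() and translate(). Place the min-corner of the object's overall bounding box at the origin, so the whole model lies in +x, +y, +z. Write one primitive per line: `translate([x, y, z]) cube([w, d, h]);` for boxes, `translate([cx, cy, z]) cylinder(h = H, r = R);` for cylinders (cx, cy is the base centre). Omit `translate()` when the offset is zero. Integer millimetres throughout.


translate([230, 230, 0]) cylinder(h = 10, r = 230);


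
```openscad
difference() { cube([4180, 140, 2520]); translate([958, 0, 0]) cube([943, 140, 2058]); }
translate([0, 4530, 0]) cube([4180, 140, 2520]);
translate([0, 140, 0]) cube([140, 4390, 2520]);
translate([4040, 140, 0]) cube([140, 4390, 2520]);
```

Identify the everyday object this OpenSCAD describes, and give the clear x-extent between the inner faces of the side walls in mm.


A single room. The interior width is 3900 mm.

Four walls enclosing a rectangle with a door in the front wall — a room. Outside width 4180 minus two 140 mm walls gives 3900 mm.


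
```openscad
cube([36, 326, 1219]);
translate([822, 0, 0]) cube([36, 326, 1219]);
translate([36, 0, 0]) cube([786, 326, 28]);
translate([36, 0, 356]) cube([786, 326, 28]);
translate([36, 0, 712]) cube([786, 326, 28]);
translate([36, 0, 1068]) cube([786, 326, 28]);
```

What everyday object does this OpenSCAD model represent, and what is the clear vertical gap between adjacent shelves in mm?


A bookshelf. The clear shelf gap is 328 mm.

Two tall side panels with 4 horizontal boards between them — a bookshelf. The first two shelf undersides are at z = 0 and z = 356; with shelf thickness 28, the clear gap is 356 − 0 − 28 = 328 mm.


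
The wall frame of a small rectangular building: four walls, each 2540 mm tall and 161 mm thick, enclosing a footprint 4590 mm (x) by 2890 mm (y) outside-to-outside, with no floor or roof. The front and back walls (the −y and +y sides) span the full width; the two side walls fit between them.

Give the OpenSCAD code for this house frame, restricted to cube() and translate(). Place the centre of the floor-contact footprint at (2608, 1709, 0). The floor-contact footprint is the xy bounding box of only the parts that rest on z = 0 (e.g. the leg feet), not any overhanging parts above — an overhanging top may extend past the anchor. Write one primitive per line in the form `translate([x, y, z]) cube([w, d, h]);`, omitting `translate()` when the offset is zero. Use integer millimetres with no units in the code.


translate([313, 264, 0]) cube([4590, 161, 2540]);
translate([313, 2993, 0]) cube([4590, 161, 2540]);
translate([313, 425, 0]) cube([161, 2568, 2540]);
translate([4742, 425, 0]) cube([161, 2568, 2540]);


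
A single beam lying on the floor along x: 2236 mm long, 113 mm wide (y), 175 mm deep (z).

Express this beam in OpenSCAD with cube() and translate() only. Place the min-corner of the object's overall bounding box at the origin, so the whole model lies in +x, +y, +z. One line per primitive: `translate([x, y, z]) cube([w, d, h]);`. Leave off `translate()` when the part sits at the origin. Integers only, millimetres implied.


cube([2236, 113, 175]);


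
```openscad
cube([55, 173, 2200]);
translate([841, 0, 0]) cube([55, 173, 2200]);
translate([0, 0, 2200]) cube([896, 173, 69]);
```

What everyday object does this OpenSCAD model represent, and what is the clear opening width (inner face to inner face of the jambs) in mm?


A door frame. The clear opening width is 786 mm.

Two 2200 mm tall posts with a header on top — a door frame. The left jamb is 55 mm wide at x = 0; the right jamb starts at x = 841. The clear opening is 841 − 55 = 786 mm.


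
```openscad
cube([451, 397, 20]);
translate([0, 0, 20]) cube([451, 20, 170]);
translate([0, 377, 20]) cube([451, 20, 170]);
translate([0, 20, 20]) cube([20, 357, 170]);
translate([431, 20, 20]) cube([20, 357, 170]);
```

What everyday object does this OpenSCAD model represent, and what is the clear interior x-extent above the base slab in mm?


An open box. The internal width is 411 mm.

A 451×397 base slab with four walls standing on it — an open box. The base is 451 mm wide and the walls are 20 mm thick, so the internal width is 451 − 2 × 20 = 411 mm.


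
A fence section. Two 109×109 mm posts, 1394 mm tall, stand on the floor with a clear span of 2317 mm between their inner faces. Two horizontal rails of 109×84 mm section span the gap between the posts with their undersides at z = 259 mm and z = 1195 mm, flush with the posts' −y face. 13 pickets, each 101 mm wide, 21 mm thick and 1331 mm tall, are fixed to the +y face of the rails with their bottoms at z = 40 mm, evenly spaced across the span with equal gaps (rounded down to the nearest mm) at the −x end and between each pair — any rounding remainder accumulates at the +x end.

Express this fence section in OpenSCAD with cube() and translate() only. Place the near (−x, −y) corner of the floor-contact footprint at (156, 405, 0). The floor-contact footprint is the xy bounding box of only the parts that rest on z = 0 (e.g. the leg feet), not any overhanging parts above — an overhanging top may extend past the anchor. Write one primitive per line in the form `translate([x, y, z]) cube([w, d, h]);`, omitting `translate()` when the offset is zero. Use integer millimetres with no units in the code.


translate([156, 405, 0]) cube([109, 109, 1394]);
translate([2582, 405, 0]) cube([109, 109, 1394]);
translate([265, 405, 259]) cube([2317, 109, 84]);
translate([265, 405, 1195]) cube([2317, 109, 84]);
translate([336, 514, 40]) cube([101, 21, 1331]);
translate([508, 514, 40]) cube([101, 21, 1331]);
translate([680, 514, 40]) cube([101, 21, 1331]);
translate([852, 514, 40]) cube([101, 21, 1331]);
translate([1024, 514, 40]) cube([101, 21, 1331]);
translate([1196, 514, 40]) cube([101, 21, 1331]);
translate([1368, 514, 40]) cube([101, 21, 1331]);
translate([1540, 514, 40]) cube([101, 21, 1331]);
translate([1712, 514, 40]) cube([101, 21, 1331]);
translate([1884, 514, 40]) cube([101, 21, 1331]);
translate([2056, 514, 40]) cube([101, 21, 1331]);
translate([2228, 514, 40]) cube([101, 21, 1331]);
translate([2400, 514, 40]) cube([101, 21, 1331]);


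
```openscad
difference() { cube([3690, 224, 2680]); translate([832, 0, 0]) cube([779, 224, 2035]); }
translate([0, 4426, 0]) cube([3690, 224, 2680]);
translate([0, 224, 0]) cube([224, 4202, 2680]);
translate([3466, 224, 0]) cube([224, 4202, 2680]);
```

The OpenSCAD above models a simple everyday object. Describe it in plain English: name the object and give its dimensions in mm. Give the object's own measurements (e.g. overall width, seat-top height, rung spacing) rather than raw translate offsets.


A single room: four walls, each 2680 mm tall and 224 mm thick, enclosing an outside footprint 3690×4650 mm (x × y), no floor or roof. The front and back walls (−y and +y sides) run the full x-width; the side walls fit between their inner faces. A door opening 779 mm wide and 2035 mm tall is cut through the front wall from the floor up, its −x edge 832 mm from the wall's −x end.


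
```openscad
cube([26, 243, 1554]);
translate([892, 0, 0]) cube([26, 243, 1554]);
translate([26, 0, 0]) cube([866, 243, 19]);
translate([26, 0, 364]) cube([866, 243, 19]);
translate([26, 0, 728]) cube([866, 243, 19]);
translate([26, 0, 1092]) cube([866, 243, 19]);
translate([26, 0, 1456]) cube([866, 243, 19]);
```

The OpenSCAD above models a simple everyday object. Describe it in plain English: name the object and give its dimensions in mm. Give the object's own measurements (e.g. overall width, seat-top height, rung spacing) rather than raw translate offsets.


An open bookshelf. Two side panels, each 26 mm thick, 243 mm deep and 1554 mm tall, stand 918 mm apart (outside-to-outside). Between them sit 5 shelves, each 19 mm thick and 243 mm deep, spanning the full gap between the sides. The bottom shelf rests on the floor (its underside at z = 0) and the clear gap between one shelf's top and the next shelf's underside is 345 mm.


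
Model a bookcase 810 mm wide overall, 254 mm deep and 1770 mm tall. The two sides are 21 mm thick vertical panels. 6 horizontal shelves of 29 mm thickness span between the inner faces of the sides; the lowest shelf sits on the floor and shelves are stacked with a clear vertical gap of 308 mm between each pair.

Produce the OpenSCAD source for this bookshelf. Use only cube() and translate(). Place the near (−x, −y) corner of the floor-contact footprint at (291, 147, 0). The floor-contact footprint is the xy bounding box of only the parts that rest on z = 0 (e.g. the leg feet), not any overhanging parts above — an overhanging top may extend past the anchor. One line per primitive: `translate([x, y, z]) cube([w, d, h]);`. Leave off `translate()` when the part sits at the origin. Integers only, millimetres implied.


translate([291, 147, 0]) cube([21, 254, 1770]);
translate([1080, 147, 0]) cube([21, 254, 1770]);
translate([312, 147, 0]) cube([768, 254, 29]);
translate([312, 147, 337]) cube([768, 254, 29]);
translate([312, 147, 674]) cube([768, 254, 29]);
translate([312, 147, 1011]) cube([768, 254, 29]);
translate([312, 147, 1348]) cube([768, 254, 29]);
translate([312, 147, 1685]) cube([768, 254, 29]);


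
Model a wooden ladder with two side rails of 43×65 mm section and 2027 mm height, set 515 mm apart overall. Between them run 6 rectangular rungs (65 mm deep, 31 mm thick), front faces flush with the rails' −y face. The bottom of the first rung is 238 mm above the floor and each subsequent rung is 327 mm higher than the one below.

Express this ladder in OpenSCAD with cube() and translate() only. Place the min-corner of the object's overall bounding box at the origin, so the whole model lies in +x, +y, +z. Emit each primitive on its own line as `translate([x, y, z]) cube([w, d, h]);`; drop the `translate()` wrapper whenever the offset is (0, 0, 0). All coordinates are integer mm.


cube([43, 65, 2027]);
translate([472, 0, 0]) cube([43, 65, 2027]);
translate([43, 0, 238]) cube([429, 65, 31]);
translate([43, 0, 565]) cube([429, 65, 31]);
translate([43, 0, 892]) cube([429, 65, 31]);
translate([43, 0, 1219]) cube([429, 65, 31]);
translate([43, 0, 1546]) cube([429, 65, 31]);
translate([43, 0, 1873]) cube([429, 65, 31]);


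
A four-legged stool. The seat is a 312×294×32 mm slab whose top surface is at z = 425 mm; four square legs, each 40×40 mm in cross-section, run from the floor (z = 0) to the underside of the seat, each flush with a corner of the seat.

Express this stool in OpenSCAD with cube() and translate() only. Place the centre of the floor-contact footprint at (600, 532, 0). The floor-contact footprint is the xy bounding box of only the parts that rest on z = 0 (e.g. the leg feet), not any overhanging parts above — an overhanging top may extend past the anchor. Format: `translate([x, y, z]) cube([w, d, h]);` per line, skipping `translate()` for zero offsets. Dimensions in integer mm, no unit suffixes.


translate([444, 385, 393]) cube([312, 294, 32]);
translate([444, 385, 0]) cube([40, 40, 393]);
translate([716, 385, 0]) cube([40, 40, 393]);
translate([444, 639, 0]) cube([40, 40, 393]);
translate([716, 639, 0]) cube([40, 40, 393]);


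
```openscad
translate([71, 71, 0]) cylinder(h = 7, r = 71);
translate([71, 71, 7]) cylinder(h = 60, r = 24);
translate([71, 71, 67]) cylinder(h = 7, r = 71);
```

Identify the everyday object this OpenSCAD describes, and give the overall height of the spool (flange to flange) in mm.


A spool. The overall height is 74 mm.

Three coaxial cylinders, large–small–large — a spool. Two 7 mm flanges and a 60 mm core give 7 + 60 + 7 = 74 mm.


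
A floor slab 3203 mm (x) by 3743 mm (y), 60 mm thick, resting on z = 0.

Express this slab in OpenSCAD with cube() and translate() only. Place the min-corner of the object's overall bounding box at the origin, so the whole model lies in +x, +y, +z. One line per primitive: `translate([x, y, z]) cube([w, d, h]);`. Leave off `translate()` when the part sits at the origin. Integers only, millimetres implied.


cube([3203, 3743, 60]);


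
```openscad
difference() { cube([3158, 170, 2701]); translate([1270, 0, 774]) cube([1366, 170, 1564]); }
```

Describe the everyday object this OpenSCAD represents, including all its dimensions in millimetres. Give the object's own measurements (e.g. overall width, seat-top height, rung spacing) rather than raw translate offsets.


A wall 3158 mm long (x), 170 mm thick (y), 2701 mm tall, with a rectangular window opening cut through it. The opening is 1366 mm wide and 1564 mm tall; its sill is at z = 774 mm and its near (−x) edge is 1270 mm from the wall's −x end. The opening passes through the full wall thickness.


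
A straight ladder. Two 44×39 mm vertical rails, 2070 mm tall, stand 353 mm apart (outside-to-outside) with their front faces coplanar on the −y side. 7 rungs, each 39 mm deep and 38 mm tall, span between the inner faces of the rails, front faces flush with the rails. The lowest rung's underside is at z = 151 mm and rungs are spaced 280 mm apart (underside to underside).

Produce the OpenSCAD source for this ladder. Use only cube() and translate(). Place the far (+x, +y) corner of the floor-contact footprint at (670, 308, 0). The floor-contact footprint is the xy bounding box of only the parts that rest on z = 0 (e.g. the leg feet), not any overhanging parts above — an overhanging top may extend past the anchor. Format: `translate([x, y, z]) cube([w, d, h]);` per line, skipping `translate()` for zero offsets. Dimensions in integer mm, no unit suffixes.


translate([317, 269, 0]) cube([44, 39, 2070]);
translate([626, 269, 0]) cube([44, 39, 2070]);
translate([361, 269, 151]) cube([265, 39, 38]);
translate([361, 269, 431]) cube([265, 39, 38]);
translate([361, 269, 711]) cube([265, 39, 38]);
translate([361, 269, 991]) cube([265, 39, 38]);
translate([361, 269, 1271]) cube([265, 39, 38]);
translate([361, 269, 1551]) cube([265, 39, 38]);
translate([361, 269, 1831]) cube([265, 39, 38]);


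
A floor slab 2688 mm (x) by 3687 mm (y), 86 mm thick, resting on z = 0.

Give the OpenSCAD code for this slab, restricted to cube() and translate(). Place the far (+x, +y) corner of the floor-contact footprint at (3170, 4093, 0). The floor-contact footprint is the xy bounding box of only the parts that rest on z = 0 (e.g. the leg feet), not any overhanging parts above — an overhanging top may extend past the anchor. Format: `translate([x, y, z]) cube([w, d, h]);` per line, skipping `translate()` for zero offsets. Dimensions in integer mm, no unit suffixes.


translate([482, 406, 0]) cube([2688, 3687, 86]);


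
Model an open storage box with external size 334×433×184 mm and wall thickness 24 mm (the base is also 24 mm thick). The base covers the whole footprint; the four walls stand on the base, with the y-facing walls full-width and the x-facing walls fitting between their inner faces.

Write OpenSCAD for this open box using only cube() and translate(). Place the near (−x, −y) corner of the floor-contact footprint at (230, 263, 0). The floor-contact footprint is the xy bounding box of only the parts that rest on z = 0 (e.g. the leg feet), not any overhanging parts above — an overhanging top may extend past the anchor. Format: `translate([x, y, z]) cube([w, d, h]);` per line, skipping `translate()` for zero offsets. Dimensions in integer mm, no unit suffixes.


translate([230, 263, 0]) cube([334, 433, 24]);
translate([230, 263, 24]) cube([334, 24, 160]);
translate([230, 672, 24]) cube([334, 24, 160]);
translate([230, 287, 24]) cube([24, 385, 160]);
translate([540, 287, 24]) cube([24, 385, 160]);


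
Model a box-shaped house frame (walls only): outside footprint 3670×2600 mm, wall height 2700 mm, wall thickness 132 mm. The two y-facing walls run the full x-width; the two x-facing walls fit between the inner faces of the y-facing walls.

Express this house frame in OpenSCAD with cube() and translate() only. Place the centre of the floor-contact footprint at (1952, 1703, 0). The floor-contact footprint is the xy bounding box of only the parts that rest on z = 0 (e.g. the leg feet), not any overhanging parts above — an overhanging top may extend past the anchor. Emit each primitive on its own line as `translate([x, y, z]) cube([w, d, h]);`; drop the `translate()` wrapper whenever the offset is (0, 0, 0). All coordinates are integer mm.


translate([117, 403, 0]) cube([3670, 132, 2700]);
translate([117, 2871, 0]) cube([3670, 132, 2700]);
translate([117, 535, 0]) cube([132, 2336, 2700]);
translate([3655, 535, 0]) cube([132, 2336, 2700]);


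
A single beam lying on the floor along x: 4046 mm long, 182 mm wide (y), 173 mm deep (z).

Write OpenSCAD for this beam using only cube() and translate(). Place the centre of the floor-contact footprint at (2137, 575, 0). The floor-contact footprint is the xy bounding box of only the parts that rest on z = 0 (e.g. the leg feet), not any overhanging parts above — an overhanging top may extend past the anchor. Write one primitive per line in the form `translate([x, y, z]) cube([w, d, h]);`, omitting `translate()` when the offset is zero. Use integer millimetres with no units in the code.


translate([114, 484, 0]) cube([4046, 182, 173]);


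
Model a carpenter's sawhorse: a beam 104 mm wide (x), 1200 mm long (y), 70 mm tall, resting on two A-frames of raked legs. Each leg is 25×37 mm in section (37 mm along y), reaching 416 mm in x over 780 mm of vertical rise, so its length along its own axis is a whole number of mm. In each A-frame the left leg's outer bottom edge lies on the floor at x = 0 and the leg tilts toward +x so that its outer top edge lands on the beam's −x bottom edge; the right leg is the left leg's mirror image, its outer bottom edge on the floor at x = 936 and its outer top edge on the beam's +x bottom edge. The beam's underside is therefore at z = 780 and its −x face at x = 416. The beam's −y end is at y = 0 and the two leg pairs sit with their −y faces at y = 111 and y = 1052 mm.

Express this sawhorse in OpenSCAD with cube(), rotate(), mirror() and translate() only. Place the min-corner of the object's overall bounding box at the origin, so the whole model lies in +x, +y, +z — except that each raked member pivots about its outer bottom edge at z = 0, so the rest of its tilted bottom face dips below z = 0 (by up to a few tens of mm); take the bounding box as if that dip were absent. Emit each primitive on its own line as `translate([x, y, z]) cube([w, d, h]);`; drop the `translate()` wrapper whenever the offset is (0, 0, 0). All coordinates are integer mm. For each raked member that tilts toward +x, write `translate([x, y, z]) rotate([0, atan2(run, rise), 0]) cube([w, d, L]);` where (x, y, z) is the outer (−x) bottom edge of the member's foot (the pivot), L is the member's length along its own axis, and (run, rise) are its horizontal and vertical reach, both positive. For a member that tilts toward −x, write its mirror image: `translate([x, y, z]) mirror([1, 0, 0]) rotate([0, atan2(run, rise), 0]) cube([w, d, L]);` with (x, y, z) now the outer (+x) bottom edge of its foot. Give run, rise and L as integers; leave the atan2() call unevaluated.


translate([416, 0, 780]) cube([104, 1200, 70]);
translate([0, 111, 0]) rotate([0, atan2(416, 780), 0]) cube([25, 37, 884]);
translate([936, 111, 0]) mirror([1, 0, 0]) rotate([0, atan2(416, 780), 0]) cube([25, 37, 884]);
translate([0, 1052, 0]) rotate([0, atan2(416, 780), 0]) cube([25, 37, 884]);
translate([936, 1052, 0]) mirror([1, 0, 0]) rotate([0, atan2(416, 780), 0]) cube([25, 37, 884]);


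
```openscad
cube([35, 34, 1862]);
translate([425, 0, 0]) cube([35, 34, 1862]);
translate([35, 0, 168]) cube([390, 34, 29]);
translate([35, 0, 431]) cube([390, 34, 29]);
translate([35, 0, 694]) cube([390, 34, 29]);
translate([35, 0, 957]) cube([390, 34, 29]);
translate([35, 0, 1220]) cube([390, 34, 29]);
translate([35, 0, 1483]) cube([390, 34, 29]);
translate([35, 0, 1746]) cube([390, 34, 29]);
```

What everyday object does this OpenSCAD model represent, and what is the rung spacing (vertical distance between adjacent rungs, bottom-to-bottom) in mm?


A ladder. The rung spacing is 263 mm.

Two tall 35×34 posts with 7 short bars between them — a ladder. Adjacent rungs sit at z = 168 and z = 431, so the spacing is 431 − 168 = 263 mm.


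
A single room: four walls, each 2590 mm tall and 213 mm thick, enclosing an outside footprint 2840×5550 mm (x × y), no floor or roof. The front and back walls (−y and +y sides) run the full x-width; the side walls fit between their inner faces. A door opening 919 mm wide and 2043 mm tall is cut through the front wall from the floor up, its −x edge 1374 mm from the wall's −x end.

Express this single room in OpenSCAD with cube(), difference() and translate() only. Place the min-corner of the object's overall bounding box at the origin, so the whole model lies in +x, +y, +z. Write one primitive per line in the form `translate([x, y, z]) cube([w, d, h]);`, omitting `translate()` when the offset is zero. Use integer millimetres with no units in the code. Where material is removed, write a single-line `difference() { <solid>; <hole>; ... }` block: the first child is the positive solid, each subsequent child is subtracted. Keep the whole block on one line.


difference() { cube([2840, 213, 2590]); translate([1374, 0, 0]) cube([919, 213, 2043]); }
translate([0, 5337, 0]) cube([2840, 213, 2590]);
translate([0, 213, 0]) cube([213, 5124, 2590]);
translate([2627, 213, 0]) cube([213, 5124, 2590]);


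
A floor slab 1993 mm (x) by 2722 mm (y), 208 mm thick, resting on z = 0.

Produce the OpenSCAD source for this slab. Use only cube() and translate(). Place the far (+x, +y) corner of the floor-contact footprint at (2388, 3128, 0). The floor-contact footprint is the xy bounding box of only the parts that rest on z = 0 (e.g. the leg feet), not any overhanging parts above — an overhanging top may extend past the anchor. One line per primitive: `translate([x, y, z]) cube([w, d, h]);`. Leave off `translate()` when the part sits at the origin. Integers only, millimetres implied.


translate([395, 406, 0]) cube([1993, 2722, 208]);


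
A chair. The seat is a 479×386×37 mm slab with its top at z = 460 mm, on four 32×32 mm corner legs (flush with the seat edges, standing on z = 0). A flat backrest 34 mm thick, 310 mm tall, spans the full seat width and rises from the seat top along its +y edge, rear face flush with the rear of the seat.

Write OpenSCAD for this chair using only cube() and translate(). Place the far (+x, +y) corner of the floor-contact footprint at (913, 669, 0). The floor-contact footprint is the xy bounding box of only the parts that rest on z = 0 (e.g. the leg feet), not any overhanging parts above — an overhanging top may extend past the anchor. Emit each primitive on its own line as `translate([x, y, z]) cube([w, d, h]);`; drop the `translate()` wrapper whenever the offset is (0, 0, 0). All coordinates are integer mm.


translate([434, 283, 423]) cube([479, 386, 37]);
translate([434, 283, 0]) cube([32, 32, 423]);
translate([881, 283, 0]) cube([32, 32, 423]);
translate([434, 637, 0]) cube([32, 32, 423]);
translate([881, 637, 0]) cube([32, 32, 423]);
translate([434, 635, 460]) cube([479, 34, 310]);


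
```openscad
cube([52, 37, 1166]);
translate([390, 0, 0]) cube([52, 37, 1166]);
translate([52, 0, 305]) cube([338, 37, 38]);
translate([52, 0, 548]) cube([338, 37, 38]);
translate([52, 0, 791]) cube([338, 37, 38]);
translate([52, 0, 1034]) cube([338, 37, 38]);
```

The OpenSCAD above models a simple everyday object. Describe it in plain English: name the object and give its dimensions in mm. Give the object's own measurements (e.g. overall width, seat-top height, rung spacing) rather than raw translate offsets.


A straight ladder. Two 52×37 mm vertical rails, 1166 mm tall, stand 442 mm apart (outside-to-outside) with their front faces coplanar on the −y side. 4 rungs, each 37 mm deep and 38 mm tall, span between the inner faces of the rails, front faces flush with the rails. The lowest rung's underside is at z = 305 mm and rungs are spaced 243 mm apart (underside to underside).


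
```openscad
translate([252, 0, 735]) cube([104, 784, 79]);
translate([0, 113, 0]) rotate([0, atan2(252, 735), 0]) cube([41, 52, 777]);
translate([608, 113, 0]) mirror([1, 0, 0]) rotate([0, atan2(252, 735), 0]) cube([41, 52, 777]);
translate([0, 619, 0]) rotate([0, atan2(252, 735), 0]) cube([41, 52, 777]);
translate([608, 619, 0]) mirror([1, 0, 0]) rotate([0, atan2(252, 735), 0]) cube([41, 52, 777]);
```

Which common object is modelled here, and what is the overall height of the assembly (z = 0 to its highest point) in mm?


A sawhorse. The overall height is 814 mm.

A beam across two mirrored pairs of raked legs — a sawhorse. The beam's underside is at z = 735 (matching the legs' vertical rise in atan2(252, 735)) and the beam is 79 mm tall, so its top is at 735 + 79 = 814 mm. The raked legs top out at the beam's underside, so that is the highest point.


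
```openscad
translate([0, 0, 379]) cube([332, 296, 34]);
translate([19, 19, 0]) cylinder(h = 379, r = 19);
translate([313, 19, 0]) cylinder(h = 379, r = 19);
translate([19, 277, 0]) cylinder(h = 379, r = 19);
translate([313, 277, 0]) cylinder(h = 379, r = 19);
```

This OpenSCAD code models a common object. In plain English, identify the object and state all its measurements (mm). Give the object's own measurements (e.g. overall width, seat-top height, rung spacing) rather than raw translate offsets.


A four-legged stool. The seat is a 332×296×34 mm slab whose top surface is at z = 413 mm; four round legs, each 38 mm in diameter, run from the floor (z = 0) to the underside of the seat, each leg's axis is inset half a diameter from the nearest pair of seat edges (so the leg's bounding box is flush with the corner).


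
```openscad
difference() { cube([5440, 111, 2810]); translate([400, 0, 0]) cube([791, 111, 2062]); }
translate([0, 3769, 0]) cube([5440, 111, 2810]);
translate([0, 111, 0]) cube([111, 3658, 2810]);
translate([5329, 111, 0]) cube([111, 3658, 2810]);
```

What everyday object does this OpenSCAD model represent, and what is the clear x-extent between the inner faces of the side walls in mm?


A single room. The interior width is 5218 mm.

Four walls enclosing a rectangle with a door in the front wall — a room. Outside width 5440 minus two 111 mm walls gives 5218 mm.


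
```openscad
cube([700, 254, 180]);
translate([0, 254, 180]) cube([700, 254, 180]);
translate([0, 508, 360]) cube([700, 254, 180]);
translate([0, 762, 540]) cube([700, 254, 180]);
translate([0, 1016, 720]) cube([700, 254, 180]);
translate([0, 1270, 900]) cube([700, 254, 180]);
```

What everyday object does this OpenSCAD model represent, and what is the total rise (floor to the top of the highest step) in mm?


A staircase. The total rise is 1080 mm.

6 identical blocks, each offset up and back from the previous — a staircase. Each step is 180 mm tall and there are 6 of them, so the total rise is 6 × 180 = 1080 mm.


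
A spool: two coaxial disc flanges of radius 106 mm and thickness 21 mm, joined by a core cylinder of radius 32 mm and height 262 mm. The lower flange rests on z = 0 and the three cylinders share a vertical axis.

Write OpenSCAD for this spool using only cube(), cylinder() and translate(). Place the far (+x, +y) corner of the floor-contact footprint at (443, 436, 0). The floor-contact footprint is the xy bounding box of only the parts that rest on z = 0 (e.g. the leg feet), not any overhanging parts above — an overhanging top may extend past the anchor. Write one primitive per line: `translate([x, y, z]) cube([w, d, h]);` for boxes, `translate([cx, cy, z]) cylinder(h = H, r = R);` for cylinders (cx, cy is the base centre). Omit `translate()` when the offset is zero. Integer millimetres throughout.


translate([337, 330, 0]) cylinder(h = 21, r = 106);
translate([337, 330, 21]) cylinder(h = 262, r = 32);
translate([337, 330, 283]) cylinder(h = 21, r = 106);


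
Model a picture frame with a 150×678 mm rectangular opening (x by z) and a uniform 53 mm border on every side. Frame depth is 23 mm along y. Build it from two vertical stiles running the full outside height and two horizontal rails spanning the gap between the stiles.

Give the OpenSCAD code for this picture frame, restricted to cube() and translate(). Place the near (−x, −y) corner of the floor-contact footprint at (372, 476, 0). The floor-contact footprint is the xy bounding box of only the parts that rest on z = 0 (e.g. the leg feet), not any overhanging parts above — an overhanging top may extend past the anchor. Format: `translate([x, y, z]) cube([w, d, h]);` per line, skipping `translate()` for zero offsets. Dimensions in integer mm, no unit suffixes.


translate([372, 476, 0]) cube([53, 23, 784]);
translate([575, 476, 0]) cube([53, 23, 784]);
translate([425, 476, 0]) cube([150, 23, 53]);
translate([425, 476, 731]) cube([150, 23, 53]);


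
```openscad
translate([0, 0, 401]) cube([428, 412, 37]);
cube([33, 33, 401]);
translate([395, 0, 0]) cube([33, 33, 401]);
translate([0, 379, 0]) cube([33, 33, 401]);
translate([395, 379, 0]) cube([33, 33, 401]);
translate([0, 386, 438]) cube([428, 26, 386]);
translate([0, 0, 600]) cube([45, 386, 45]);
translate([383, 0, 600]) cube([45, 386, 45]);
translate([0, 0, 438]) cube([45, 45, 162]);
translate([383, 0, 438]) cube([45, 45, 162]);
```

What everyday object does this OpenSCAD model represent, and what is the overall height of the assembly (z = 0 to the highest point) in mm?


A chair. The overall height is 824 mm.

A slab on four corner posts with a tall panel at the back — a chair. The seat slab sits at z = 401 with thickness 37, and the 386 mm backrest starts at the seat top, so the overall height is 401 + 37 + 386 = 824 mm.


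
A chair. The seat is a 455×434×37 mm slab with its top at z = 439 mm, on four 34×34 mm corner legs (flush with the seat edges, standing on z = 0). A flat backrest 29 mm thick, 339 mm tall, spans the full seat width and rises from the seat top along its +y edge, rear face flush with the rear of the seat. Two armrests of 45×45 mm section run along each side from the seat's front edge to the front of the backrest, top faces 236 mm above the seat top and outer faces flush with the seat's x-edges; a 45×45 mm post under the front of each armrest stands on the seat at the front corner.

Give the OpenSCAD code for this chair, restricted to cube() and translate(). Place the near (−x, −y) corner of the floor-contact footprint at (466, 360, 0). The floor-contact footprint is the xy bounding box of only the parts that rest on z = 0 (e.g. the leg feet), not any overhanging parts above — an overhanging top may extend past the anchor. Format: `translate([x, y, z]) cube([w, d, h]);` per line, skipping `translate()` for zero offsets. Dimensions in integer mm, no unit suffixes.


// leg_h = 439 - 37 = 402
// arm post h = 236 - 45 = 191
translate([466, 360, 402]) cube([455, 434, 37]);
translate([466, 360, 0]) cube([34, 34, 402]);
translate([887, 360, 0]) cube([34, 34, 402]);
translate([466, 760, 0]) cube([34, 34, 402]);
translate([887, 760, 0]) cube([34, 34, 402]);
translate([466, 765, 439]) cube([455, 29, 339]);
translate([466, 360, 630]) cube([45, 405, 45]);
translate([876, 360, 630]) cube([45, 405, 45]);
translate([466, 360, 439]) cube([45, 45, 191]);
translate([876, 360, 439]) cube([45, 45, 191]);


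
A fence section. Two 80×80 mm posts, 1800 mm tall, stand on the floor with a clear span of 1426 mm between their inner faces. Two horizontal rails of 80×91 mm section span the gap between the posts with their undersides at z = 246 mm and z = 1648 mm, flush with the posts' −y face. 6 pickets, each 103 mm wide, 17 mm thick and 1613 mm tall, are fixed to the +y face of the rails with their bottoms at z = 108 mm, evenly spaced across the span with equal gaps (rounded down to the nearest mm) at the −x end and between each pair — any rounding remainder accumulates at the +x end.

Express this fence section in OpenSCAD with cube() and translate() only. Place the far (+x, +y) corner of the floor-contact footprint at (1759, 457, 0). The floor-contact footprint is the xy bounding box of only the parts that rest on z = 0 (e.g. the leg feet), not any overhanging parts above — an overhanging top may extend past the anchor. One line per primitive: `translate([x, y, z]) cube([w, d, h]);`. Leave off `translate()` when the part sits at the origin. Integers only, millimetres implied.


translate([173, 377, 0]) cube([80, 80, 1800]);
translate([1679, 377, 0]) cube([80, 80, 1800]);
translate([253, 377, 246]) cube([1426, 80, 91]);
translate([253, 377, 1648]) cube([1426, 80, 91]);
translate([368, 457, 108]) cube([103, 17, 1613]);
translate([586, 457, 108]) cube([103, 17, 1613]);
translate([804, 457, 108]) cube([103, 17, 1613]);
translate([1022, 457, 108]) cube([103, 17, 1613]);
translate([1240, 457, 108]) cube([103, 17, 1613]);
translate([1458, 457, 108]) cube([103, 17, 1613]);


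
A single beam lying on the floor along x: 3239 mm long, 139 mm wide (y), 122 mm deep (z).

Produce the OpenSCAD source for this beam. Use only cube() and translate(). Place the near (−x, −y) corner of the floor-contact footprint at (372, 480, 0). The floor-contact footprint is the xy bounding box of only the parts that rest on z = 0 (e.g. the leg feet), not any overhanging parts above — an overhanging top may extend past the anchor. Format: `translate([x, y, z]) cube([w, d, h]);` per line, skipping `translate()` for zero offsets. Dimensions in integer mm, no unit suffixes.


translate([372, 480, 0]) cube([3239, 139, 122]);


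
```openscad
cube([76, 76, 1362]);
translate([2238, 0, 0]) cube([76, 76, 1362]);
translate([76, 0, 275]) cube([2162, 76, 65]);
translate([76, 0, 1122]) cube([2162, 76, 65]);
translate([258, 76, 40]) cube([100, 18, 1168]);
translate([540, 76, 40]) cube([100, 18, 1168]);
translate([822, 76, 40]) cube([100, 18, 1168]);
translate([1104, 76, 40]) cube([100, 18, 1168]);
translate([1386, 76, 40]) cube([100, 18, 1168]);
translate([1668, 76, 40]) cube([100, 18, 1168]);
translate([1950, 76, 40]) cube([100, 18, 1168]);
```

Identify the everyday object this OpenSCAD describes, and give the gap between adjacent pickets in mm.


A fence section. The picket gap is 182 mm.

Two posts, two rails, 7 pickets — a fence section. Span 2162 mm holds 7 pickets of 100 mm with 8 equal gaps: ⌊(2162 − 7·100) / 8⌋ = 182 mm.


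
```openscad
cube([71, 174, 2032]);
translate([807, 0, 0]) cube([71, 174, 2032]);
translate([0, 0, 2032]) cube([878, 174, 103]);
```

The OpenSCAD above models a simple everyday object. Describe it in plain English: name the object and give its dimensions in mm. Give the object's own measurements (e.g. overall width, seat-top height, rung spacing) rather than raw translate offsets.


A door frame. The clear opening is 736 mm wide and 2032 mm high. Two 71 mm wide jambs, 174 mm deep, stand either side of the opening from the floor to the top of the opening. A 103 mm thick head sits across the top of both jambs, spanning the full outside width of the frame.


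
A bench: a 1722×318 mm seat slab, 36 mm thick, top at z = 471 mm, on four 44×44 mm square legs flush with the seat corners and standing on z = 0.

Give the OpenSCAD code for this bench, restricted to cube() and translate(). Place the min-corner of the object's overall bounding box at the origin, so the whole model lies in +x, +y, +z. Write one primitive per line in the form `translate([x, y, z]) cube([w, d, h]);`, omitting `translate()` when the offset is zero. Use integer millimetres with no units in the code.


// leg_h = 471 − 36 = 435
translate([0, 0, 435]) cube([1722, 318, 36]);
cube([44, 44, 435]);
translate([0, 274, 0]) cube([44, 44, 435]);
translate([1678, 0, 0]) cube([44, 44, 435]);
translate([1678, 274, 0]) cube([44, 44, 435]);


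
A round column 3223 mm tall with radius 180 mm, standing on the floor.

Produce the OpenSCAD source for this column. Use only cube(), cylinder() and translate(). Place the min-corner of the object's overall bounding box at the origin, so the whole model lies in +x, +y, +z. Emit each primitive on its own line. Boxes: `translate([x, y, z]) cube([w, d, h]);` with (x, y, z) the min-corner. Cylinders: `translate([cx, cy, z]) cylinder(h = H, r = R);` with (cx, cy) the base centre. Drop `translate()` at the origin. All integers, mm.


translate([180, 180, 0]) cylinder(h = 3223, r = 180);


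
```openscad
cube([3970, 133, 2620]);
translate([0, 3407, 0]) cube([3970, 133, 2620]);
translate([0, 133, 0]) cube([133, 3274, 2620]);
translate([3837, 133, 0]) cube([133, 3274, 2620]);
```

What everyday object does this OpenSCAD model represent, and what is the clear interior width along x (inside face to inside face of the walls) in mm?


A house (or room) frame. The interior width is 3704 mm.

Four 2620 mm walls enclosing a rectangle with no floor or roof — a room or house frame. Outside width is 3970 mm and wall thickness is 133 mm, so the interior width is 3970 − 2 × 133 = 3704 mm.


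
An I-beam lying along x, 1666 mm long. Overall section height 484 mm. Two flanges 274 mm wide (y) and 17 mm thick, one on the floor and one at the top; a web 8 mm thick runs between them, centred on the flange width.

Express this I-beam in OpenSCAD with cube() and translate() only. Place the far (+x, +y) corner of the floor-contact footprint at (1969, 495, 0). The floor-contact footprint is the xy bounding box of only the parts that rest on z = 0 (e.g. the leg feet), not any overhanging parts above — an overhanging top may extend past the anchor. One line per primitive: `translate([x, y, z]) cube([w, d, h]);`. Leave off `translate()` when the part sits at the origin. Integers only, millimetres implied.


translate([303, 221, 0]) cube([1666, 274, 17]);
translate([303, 354, 17]) cube([1666, 8, 450]);
translate([303, 221, 467]) cube([1666, 274, 17]);


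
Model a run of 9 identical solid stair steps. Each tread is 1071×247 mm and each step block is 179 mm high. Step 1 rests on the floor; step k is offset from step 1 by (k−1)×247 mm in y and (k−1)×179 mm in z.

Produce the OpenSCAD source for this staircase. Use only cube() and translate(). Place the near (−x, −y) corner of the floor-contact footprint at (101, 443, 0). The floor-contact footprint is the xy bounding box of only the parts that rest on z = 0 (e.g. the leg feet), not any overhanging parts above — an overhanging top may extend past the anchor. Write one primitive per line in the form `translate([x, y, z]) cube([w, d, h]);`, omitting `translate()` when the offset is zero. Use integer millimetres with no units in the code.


translate([101, 443, 0]) cube([1071, 247, 179]);
translate([101, 690, 179]) cube([1071, 247, 179]);
translate([101, 937, 358]) cube([1071, 247, 179]);
translate([101, 1184, 537]) cube([1071, 247, 179]);
translate([101, 1431, 716]) cube([1071, 247, 179]);
translate([101, 1678, 895]) cube([1071, 247, 179]);
translate([101, 1925, 1074]) cube([1071, 247, 179]);
translate([101, 2172, 1253]) cube([1071, 247, 179]);
translate([101, 2419, 1432]) cube([1071, 247, 179]);
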